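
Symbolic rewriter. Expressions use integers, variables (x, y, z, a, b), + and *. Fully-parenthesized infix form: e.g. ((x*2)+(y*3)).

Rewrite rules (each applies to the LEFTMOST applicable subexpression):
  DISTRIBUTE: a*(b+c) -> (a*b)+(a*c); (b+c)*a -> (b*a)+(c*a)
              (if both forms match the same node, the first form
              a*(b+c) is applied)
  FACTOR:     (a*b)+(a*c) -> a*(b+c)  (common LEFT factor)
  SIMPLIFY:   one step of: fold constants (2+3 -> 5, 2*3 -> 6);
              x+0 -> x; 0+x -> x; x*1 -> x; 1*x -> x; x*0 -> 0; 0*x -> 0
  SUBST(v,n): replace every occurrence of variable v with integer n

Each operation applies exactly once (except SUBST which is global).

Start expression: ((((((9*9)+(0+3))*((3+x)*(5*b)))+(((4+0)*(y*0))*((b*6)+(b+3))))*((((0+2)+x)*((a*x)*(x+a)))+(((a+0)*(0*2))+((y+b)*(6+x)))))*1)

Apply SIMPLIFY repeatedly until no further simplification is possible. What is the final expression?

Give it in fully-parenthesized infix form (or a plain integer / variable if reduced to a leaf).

Answer: ((84*((3+x)*(5*b)))*(((2+x)*((a*x)*(x+a)))+((y+b)*(6+x))))

Derivation:
Start: ((((((9*9)+(0+3))*((3+x)*(5*b)))+(((4+0)*(y*0))*((b*6)+(b+3))))*((((0+2)+x)*((a*x)*(x+a)))+(((a+0)*(0*2))+((y+b)*(6+x)))))*1)
Step 1: at root: ((((((9*9)+(0+3))*((3+x)*(5*b)))+(((4+0)*(y*0))*((b*6)+(b+3))))*((((0+2)+x)*((a*x)*(x+a)))+(((a+0)*(0*2))+((y+b)*(6+x)))))*1) -> (((((9*9)+(0+3))*((3+x)*(5*b)))+(((4+0)*(y*0))*((b*6)+(b+3))))*((((0+2)+x)*((a*x)*(x+a)))+(((a+0)*(0*2))+((y+b)*(6+x))))); overall: ((((((9*9)+(0+3))*((3+x)*(5*b)))+(((4+0)*(y*0))*((b*6)+(b+3))))*((((0+2)+x)*((a*x)*(x+a)))+(((a+0)*(0*2))+((y+b)*(6+x)))))*1) -> (((((9*9)+(0+3))*((3+x)*(5*b)))+(((4+0)*(y*0))*((b*6)+(b+3))))*((((0+2)+x)*((a*x)*(x+a)))+(((a+0)*(0*2))+((y+b)*(6+x)))))
Step 2: at LLLL: (9*9) -> 81; overall: (((((9*9)+(0+3))*((3+x)*(5*b)))+(((4+0)*(y*0))*((b*6)+(b+3))))*((((0+2)+x)*((a*x)*(x+a)))+(((a+0)*(0*2))+((y+b)*(6+x))))) -> ((((81+(0+3))*((3+x)*(5*b)))+(((4+0)*(y*0))*((b*6)+(b+3))))*((((0+2)+x)*((a*x)*(x+a)))+(((a+0)*(0*2))+((y+b)*(6+x)))))
Step 3: at LLLR: (0+3) -> 3; overall: ((((81+(0+3))*((3+x)*(5*b)))+(((4+0)*(y*0))*((b*6)+(b+3))))*((((0+2)+x)*((a*x)*(x+a)))+(((a+0)*(0*2))+((y+b)*(6+x))))) -> ((((81+3)*((3+x)*(5*b)))+(((4+0)*(y*0))*((b*6)+(b+3))))*((((0+2)+x)*((a*x)*(x+a)))+(((a+0)*(0*2))+((y+b)*(6+x)))))
Step 4: at LLL: (81+3) -> 84; overall: ((((81+3)*((3+x)*(5*b)))+(((4+0)*(y*0))*((b*6)+(b+3))))*((((0+2)+x)*((a*x)*(x+a)))+(((a+0)*(0*2))+((y+b)*(6+x))))) -> (((84*((3+x)*(5*b)))+(((4+0)*(y*0))*((b*6)+(b+3))))*((((0+2)+x)*((a*x)*(x+a)))+(((a+0)*(0*2))+((y+b)*(6+x)))))
Step 5: at LRLL: (4+0) -> 4; overall: (((84*((3+x)*(5*b)))+(((4+0)*(y*0))*((b*6)+(b+3))))*((((0+2)+x)*((a*x)*(x+a)))+(((a+0)*(0*2))+((y+b)*(6+x))))) -> (((84*((3+x)*(5*b)))+((4*(y*0))*((b*6)+(b+3))))*((((0+2)+x)*((a*x)*(x+a)))+(((a+0)*(0*2))+((y+b)*(6+x)))))
Step 6: at LRLR: (y*0) -> 0; overall: (((84*((3+x)*(5*b)))+((4*(y*0))*((b*6)+(b+3))))*((((0+2)+x)*((a*x)*(x+a)))+(((a+0)*(0*2))+((y+b)*(6+x))))) -> (((84*((3+x)*(5*b)))+((4*0)*((b*6)+(b+3))))*((((0+2)+x)*((a*x)*(x+a)))+(((a+0)*(0*2))+((y+b)*(6+x)))))
Step 7: at LRL: (4*0) -> 0; overall: (((84*((3+x)*(5*b)))+((4*0)*((b*6)+(b+3))))*((((0+2)+x)*((a*x)*(x+a)))+(((a+0)*(0*2))+((y+b)*(6+x))))) -> (((84*((3+x)*(5*b)))+(0*((b*6)+(b+3))))*((((0+2)+x)*((a*x)*(x+a)))+(((a+0)*(0*2))+((y+b)*(6+x)))))
Step 8: at LR: (0*((b*6)+(b+3))) -> 0; overall: (((84*((3+x)*(5*b)))+(0*((b*6)+(b+3))))*((((0+2)+x)*((a*x)*(x+a)))+(((a+0)*(0*2))+((y+b)*(6+x))))) -> (((84*((3+x)*(5*b)))+0)*((((0+2)+x)*((a*x)*(x+a)))+(((a+0)*(0*2))+((y+b)*(6+x)))))
Step 9: at L: ((84*((3+x)*(5*b)))+0) -> (84*((3+x)*(5*b))); overall: (((84*((3+x)*(5*b)))+0)*((((0+2)+x)*((a*x)*(x+a)))+(((a+0)*(0*2))+((y+b)*(6+x))))) -> ((84*((3+x)*(5*b)))*((((0+2)+x)*((a*x)*(x+a)))+(((a+0)*(0*2))+((y+b)*(6+x)))))
Step 10: at RLLL: (0+2) -> 2; overall: ((84*((3+x)*(5*b)))*((((0+2)+x)*((a*x)*(x+a)))+(((a+0)*(0*2))+((y+b)*(6+x))))) -> ((84*((3+x)*(5*b)))*(((2+x)*((a*x)*(x+a)))+(((a+0)*(0*2))+((y+b)*(6+x)))))
Step 11: at RRLL: (a+0) -> a; overall: ((84*((3+x)*(5*b)))*(((2+x)*((a*x)*(x+a)))+(((a+0)*(0*2))+((y+b)*(6+x))))) -> ((84*((3+x)*(5*b)))*(((2+x)*((a*x)*(x+a)))+((a*(0*2))+((y+b)*(6+x)))))
Step 12: at RRLR: (0*2) -> 0; overall: ((84*((3+x)*(5*b)))*(((2+x)*((a*x)*(x+a)))+((a*(0*2))+((y+b)*(6+x))))) -> ((84*((3+x)*(5*b)))*(((2+x)*((a*x)*(x+a)))+((a*0)+((y+b)*(6+x)))))
Step 13: at RRL: (a*0) -> 0; overall: ((84*((3+x)*(5*b)))*(((2+x)*((a*x)*(x+a)))+((a*0)+((y+b)*(6+x))))) -> ((84*((3+x)*(5*b)))*(((2+x)*((a*x)*(x+a)))+(0+((y+b)*(6+x)))))
Step 14: at RR: (0+((y+b)*(6+x))) -> ((y+b)*(6+x)); overall: ((84*((3+x)*(5*b)))*(((2+x)*((a*x)*(x+a)))+(0+((y+b)*(6+x))))) -> ((84*((3+x)*(5*b)))*(((2+x)*((a*x)*(x+a)))+((y+b)*(6+x))))
Fixed point: ((84*((3+x)*(5*b)))*(((2+x)*((a*x)*(x+a)))+((y+b)*(6+x))))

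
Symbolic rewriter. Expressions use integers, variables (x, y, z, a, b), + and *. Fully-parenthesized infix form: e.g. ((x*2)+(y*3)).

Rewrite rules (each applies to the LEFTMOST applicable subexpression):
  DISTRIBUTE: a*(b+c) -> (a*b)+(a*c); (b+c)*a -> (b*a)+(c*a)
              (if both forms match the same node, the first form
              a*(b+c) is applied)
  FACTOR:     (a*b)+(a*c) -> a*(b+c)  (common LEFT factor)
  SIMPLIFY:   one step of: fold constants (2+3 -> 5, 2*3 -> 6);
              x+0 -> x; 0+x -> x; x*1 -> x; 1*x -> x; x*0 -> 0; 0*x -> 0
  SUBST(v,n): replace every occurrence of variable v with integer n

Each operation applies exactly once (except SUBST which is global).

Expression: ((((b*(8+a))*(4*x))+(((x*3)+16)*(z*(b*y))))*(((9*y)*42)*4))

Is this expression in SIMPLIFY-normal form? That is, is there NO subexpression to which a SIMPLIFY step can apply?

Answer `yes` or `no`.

Answer: yes

Derivation:
Expression: ((((b*(8+a))*(4*x))+(((x*3)+16)*(z*(b*y))))*(((9*y)*42)*4))
Scanning for simplifiable subexpressions (pre-order)...
  at root: ((((b*(8+a))*(4*x))+(((x*3)+16)*(z*(b*y))))*(((9*y)*42)*4)) (not simplifiable)
  at L: (((b*(8+a))*(4*x))+(((x*3)+16)*(z*(b*y)))) (not simplifiable)
  at LL: ((b*(8+a))*(4*x)) (not simplifiable)
  at LLL: (b*(8+a)) (not simplifiable)
  at LLLR: (8+a) (not simplifiable)
  at LLR: (4*x) (not simplifiable)
  at LR: (((x*3)+16)*(z*(b*y))) (not simplifiable)
  at LRL: ((x*3)+16) (not simplifiable)
  at LRLL: (x*3) (not simplifiable)
  at LRR: (z*(b*y)) (not simplifiable)
  at LRRR: (b*y) (not simplifiable)
  at R: (((9*y)*42)*4) (not simplifiable)
  at RL: ((9*y)*42) (not simplifiable)
  at RLL: (9*y) (not simplifiable)
Result: no simplifiable subexpression found -> normal form.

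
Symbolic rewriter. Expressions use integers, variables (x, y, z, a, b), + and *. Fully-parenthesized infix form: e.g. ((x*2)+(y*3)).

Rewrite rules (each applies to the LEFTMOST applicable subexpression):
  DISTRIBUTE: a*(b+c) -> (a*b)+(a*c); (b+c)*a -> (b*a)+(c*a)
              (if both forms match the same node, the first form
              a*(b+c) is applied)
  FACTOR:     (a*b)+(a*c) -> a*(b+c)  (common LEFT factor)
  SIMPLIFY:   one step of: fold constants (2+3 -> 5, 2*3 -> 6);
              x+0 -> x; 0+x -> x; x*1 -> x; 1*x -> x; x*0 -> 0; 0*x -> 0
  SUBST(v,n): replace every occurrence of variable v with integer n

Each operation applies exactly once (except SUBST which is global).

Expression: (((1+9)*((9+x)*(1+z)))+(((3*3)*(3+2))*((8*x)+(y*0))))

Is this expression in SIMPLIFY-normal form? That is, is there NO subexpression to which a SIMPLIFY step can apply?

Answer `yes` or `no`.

Answer: no

Derivation:
Expression: (((1+9)*((9+x)*(1+z)))+(((3*3)*(3+2))*((8*x)+(y*0))))
Scanning for simplifiable subexpressions (pre-order)...
  at root: (((1+9)*((9+x)*(1+z)))+(((3*3)*(3+2))*((8*x)+(y*0)))) (not simplifiable)
  at L: ((1+9)*((9+x)*(1+z))) (not simplifiable)
  at LL: (1+9) (SIMPLIFIABLE)
  at LR: ((9+x)*(1+z)) (not simplifiable)
  at LRL: (9+x) (not simplifiable)
  at LRR: (1+z) (not simplifiable)
  at R: (((3*3)*(3+2))*((8*x)+(y*0))) (not simplifiable)
  at RL: ((3*3)*(3+2)) (not simplifiable)
  at RLL: (3*3) (SIMPLIFIABLE)
  at RLR: (3+2) (SIMPLIFIABLE)
  at RR: ((8*x)+(y*0)) (not simplifiable)
  at RRL: (8*x) (not simplifiable)
  at RRR: (y*0) (SIMPLIFIABLE)
Found simplifiable subexpr at path LL: (1+9)
One SIMPLIFY step would give: ((10*((9+x)*(1+z)))+(((3*3)*(3+2))*((8*x)+(y*0))))
-> NOT in normal form.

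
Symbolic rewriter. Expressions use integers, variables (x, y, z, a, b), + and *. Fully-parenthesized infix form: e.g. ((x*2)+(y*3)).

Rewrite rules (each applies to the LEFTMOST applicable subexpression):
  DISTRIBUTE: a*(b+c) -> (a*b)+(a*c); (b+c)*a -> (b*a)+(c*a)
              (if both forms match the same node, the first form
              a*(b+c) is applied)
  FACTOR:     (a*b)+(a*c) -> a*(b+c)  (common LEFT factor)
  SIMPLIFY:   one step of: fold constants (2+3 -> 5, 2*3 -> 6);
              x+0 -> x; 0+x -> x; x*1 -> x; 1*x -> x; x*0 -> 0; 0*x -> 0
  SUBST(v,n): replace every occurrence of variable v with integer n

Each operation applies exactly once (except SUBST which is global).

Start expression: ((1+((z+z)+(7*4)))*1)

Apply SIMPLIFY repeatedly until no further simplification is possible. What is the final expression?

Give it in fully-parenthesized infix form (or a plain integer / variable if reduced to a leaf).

Start: ((1+((z+z)+(7*4)))*1)
Step 1: at root: ((1+((z+z)+(7*4)))*1) -> (1+((z+z)+(7*4))); overall: ((1+((z+z)+(7*4)))*1) -> (1+((z+z)+(7*4)))
Step 2: at RR: (7*4) -> 28; overall: (1+((z+z)+(7*4))) -> (1+((z+z)+28))
Fixed point: (1+((z+z)+28))

Answer: (1+((z+z)+28))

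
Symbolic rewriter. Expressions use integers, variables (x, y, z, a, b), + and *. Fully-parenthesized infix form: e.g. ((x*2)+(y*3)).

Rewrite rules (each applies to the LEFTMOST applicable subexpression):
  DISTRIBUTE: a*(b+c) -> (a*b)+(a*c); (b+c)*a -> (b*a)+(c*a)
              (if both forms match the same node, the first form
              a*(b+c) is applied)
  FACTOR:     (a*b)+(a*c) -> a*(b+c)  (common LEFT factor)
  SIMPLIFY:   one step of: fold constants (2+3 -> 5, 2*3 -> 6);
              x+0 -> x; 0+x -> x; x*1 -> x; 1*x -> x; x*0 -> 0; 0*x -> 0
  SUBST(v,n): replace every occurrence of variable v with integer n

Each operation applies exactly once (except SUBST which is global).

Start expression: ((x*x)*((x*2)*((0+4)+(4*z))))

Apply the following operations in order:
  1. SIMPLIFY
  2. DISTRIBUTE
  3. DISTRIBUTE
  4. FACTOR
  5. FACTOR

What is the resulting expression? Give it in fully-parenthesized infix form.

Start: ((x*x)*((x*2)*((0+4)+(4*z))))
Apply SIMPLIFY at RRL (target: (0+4)): ((x*x)*((x*2)*((0+4)+(4*z)))) -> ((x*x)*((x*2)*(4+(4*z))))
Apply DISTRIBUTE at R (target: ((x*2)*(4+(4*z)))): ((x*x)*((x*2)*(4+(4*z)))) -> ((x*x)*(((x*2)*4)+((x*2)*(4*z))))
Apply DISTRIBUTE at root (target: ((x*x)*(((x*2)*4)+((x*2)*(4*z))))): ((x*x)*(((x*2)*4)+((x*2)*(4*z)))) -> (((x*x)*((x*2)*4))+((x*x)*((x*2)*(4*z))))
Apply FACTOR at root (target: (((x*x)*((x*2)*4))+((x*x)*((x*2)*(4*z))))): (((x*x)*((x*2)*4))+((x*x)*((x*2)*(4*z)))) -> ((x*x)*(((x*2)*4)+((x*2)*(4*z))))
Apply FACTOR at R (target: (((x*2)*4)+((x*2)*(4*z)))): ((x*x)*(((x*2)*4)+((x*2)*(4*z)))) -> ((x*x)*((x*2)*(4+(4*z))))

Answer: ((x*x)*((x*2)*(4+(4*z))))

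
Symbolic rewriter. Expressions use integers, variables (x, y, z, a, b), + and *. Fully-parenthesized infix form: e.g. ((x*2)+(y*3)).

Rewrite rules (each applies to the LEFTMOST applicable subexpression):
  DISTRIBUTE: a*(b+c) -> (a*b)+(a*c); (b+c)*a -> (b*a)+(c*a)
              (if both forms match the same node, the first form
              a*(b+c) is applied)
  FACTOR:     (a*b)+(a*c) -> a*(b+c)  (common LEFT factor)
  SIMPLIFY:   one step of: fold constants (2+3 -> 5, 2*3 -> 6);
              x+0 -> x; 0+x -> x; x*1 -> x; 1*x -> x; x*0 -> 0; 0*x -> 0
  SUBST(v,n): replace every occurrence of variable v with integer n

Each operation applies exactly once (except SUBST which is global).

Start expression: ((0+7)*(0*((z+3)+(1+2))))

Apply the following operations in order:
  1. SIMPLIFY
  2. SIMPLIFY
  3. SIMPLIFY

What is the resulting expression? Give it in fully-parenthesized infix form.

Answer: 0

Derivation:
Start: ((0+7)*(0*((z+3)+(1+2))))
Apply SIMPLIFY at L (target: (0+7)): ((0+7)*(0*((z+3)+(1+2)))) -> (7*(0*((z+3)+(1+2))))
Apply SIMPLIFY at R (target: (0*((z+3)+(1+2)))): (7*(0*((z+3)+(1+2)))) -> (7*0)
Apply SIMPLIFY at root (target: (7*0)): (7*0) -> 0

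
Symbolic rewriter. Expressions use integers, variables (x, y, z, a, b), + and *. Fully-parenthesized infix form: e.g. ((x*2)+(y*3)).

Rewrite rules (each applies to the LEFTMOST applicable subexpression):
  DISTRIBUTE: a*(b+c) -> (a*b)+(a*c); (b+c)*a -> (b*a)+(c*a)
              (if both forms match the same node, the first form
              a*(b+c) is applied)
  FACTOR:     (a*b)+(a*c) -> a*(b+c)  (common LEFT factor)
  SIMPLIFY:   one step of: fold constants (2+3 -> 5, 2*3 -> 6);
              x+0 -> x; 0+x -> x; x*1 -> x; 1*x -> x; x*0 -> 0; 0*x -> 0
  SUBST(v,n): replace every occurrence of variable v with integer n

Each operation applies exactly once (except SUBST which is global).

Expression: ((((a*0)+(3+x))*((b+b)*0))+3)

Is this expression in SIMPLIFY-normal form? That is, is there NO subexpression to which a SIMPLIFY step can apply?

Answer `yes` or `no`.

Answer: no

Derivation:
Expression: ((((a*0)+(3+x))*((b+b)*0))+3)
Scanning for simplifiable subexpressions (pre-order)...
  at root: ((((a*0)+(3+x))*((b+b)*0))+3) (not simplifiable)
  at L: (((a*0)+(3+x))*((b+b)*0)) (not simplifiable)
  at LL: ((a*0)+(3+x)) (not simplifiable)
  at LLL: (a*0) (SIMPLIFIABLE)
  at LLR: (3+x) (not simplifiable)
  at LR: ((b+b)*0) (SIMPLIFIABLE)
  at LRL: (b+b) (not simplifiable)
Found simplifiable subexpr at path LLL: (a*0)
One SIMPLIFY step would give: (((0+(3+x))*((b+b)*0))+3)
-> NOT in normal form.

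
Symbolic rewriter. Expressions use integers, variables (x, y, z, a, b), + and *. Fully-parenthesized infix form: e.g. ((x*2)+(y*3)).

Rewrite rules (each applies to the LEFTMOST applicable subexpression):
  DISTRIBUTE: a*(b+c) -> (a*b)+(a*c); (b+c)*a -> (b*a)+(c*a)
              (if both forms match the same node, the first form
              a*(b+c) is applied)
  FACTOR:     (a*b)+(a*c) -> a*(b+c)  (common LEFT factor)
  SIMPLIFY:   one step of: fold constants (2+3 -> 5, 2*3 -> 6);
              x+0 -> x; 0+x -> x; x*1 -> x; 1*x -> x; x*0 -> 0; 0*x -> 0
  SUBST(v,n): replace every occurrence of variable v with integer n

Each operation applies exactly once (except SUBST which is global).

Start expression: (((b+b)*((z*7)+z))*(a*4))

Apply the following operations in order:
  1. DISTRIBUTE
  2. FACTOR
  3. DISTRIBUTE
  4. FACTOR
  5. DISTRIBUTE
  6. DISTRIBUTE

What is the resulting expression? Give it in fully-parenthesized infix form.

Start: (((b+b)*((z*7)+z))*(a*4))
Apply DISTRIBUTE at L (target: ((b+b)*((z*7)+z))): (((b+b)*((z*7)+z))*(a*4)) -> ((((b+b)*(z*7))+((b+b)*z))*(a*4))
Apply FACTOR at L (target: (((b+b)*(z*7))+((b+b)*z))): ((((b+b)*(z*7))+((b+b)*z))*(a*4)) -> (((b+b)*((z*7)+z))*(a*4))
Apply DISTRIBUTE at L (target: ((b+b)*((z*7)+z))): (((b+b)*((z*7)+z))*(a*4)) -> ((((b+b)*(z*7))+((b+b)*z))*(a*4))
Apply FACTOR at L (target: (((b+b)*(z*7))+((b+b)*z))): ((((b+b)*(z*7))+((b+b)*z))*(a*4)) -> (((b+b)*((z*7)+z))*(a*4))
Apply DISTRIBUTE at L (target: ((b+b)*((z*7)+z))): (((b+b)*((z*7)+z))*(a*4)) -> ((((b+b)*(z*7))+((b+b)*z))*(a*4))
Apply DISTRIBUTE at root (target: ((((b+b)*(z*7))+((b+b)*z))*(a*4))): ((((b+b)*(z*7))+((b+b)*z))*(a*4)) -> ((((b+b)*(z*7))*(a*4))+(((b+b)*z)*(a*4)))

Answer: ((((b+b)*(z*7))*(a*4))+(((b+b)*z)*(a*4)))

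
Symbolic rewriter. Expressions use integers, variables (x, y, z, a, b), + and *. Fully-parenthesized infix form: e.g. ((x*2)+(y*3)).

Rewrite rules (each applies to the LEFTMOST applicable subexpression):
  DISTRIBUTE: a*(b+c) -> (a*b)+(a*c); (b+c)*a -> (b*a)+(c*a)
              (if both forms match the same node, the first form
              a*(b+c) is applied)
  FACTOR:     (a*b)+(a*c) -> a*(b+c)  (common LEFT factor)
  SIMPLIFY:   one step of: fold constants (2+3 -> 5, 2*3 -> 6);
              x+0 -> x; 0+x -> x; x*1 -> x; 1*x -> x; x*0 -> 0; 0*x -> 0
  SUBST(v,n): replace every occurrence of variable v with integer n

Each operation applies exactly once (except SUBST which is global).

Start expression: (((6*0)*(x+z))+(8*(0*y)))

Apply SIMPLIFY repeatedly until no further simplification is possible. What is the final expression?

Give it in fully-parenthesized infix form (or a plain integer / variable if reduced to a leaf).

Answer: 0

Derivation:
Start: (((6*0)*(x+z))+(8*(0*y)))
Step 1: at LL: (6*0) -> 0; overall: (((6*0)*(x+z))+(8*(0*y))) -> ((0*(x+z))+(8*(0*y)))
Step 2: at L: (0*(x+z)) -> 0; overall: ((0*(x+z))+(8*(0*y))) -> (0+(8*(0*y)))
Step 3: at root: (0+(8*(0*y))) -> (8*(0*y)); overall: (0+(8*(0*y))) -> (8*(0*y))
Step 4: at R: (0*y) -> 0; overall: (8*(0*y)) -> (8*0)
Step 5: at root: (8*0) -> 0; overall: (8*0) -> 0
Fixed point: 0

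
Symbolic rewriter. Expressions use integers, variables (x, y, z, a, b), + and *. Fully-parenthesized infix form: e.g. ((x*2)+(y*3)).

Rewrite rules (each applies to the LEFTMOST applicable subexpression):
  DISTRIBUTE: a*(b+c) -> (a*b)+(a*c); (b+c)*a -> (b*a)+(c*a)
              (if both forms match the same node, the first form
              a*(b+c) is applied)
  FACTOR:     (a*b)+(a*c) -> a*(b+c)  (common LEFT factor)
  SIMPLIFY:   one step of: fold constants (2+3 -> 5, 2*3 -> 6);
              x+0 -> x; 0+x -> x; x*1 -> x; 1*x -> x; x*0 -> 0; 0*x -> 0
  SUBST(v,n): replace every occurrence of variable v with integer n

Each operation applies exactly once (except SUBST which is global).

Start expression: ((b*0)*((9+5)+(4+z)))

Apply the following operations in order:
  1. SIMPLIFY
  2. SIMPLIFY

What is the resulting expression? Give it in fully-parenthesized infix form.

Answer: 0

Derivation:
Start: ((b*0)*((9+5)+(4+z)))
Apply SIMPLIFY at L (target: (b*0)): ((b*0)*((9+5)+(4+z))) -> (0*((9+5)+(4+z)))
Apply SIMPLIFY at root (target: (0*((9+5)+(4+z)))): (0*((9+5)+(4+z))) -> 0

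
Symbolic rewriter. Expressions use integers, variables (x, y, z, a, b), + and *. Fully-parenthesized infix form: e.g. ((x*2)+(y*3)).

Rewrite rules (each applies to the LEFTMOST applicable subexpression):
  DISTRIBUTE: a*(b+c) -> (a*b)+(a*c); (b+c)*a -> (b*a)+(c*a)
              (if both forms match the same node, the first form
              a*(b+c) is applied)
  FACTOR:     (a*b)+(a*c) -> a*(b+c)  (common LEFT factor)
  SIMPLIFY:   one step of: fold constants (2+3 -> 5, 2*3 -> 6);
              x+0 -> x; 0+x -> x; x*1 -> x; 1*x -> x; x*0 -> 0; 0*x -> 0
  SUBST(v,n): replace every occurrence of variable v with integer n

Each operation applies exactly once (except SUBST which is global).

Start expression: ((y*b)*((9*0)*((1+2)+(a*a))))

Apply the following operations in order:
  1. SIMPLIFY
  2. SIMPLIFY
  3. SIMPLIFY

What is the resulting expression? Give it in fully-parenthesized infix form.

Start: ((y*b)*((9*0)*((1+2)+(a*a))))
Apply SIMPLIFY at RL (target: (9*0)): ((y*b)*((9*0)*((1+2)+(a*a)))) -> ((y*b)*(0*((1+2)+(a*a))))
Apply SIMPLIFY at R (target: (0*((1+2)+(a*a)))): ((y*b)*(0*((1+2)+(a*a)))) -> ((y*b)*0)
Apply SIMPLIFY at root (target: ((y*b)*0)): ((y*b)*0) -> 0

Answer: 0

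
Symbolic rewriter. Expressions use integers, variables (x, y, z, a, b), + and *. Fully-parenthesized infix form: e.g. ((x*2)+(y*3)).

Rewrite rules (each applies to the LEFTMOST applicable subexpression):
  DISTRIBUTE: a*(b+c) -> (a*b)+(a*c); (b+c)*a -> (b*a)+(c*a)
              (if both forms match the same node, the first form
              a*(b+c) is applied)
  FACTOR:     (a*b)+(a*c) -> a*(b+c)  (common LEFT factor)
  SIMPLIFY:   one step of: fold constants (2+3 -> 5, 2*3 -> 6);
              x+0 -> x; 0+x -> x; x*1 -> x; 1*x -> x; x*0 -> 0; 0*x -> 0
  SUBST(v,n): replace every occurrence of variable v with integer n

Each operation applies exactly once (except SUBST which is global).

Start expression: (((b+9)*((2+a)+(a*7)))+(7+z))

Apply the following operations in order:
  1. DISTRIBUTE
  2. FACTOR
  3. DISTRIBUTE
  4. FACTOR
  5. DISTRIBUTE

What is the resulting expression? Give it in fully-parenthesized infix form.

Start: (((b+9)*((2+a)+(a*7)))+(7+z))
Apply DISTRIBUTE at L (target: ((b+9)*((2+a)+(a*7)))): (((b+9)*((2+a)+(a*7)))+(7+z)) -> ((((b+9)*(2+a))+((b+9)*(a*7)))+(7+z))
Apply FACTOR at L (target: (((b+9)*(2+a))+((b+9)*(a*7)))): ((((b+9)*(2+a))+((b+9)*(a*7)))+(7+z)) -> (((b+9)*((2+a)+(a*7)))+(7+z))
Apply DISTRIBUTE at L (target: ((b+9)*((2+a)+(a*7)))): (((b+9)*((2+a)+(a*7)))+(7+z)) -> ((((b+9)*(2+a))+((b+9)*(a*7)))+(7+z))
Apply FACTOR at L (target: (((b+9)*(2+a))+((b+9)*(a*7)))): ((((b+9)*(2+a))+((b+9)*(a*7)))+(7+z)) -> (((b+9)*((2+a)+(a*7)))+(7+z))
Apply DISTRIBUTE at L (target: ((b+9)*((2+a)+(a*7)))): (((b+9)*((2+a)+(a*7)))+(7+z)) -> ((((b+9)*(2+a))+((b+9)*(a*7)))+(7+z))

Answer: ((((b+9)*(2+a))+((b+9)*(a*7)))+(7+z))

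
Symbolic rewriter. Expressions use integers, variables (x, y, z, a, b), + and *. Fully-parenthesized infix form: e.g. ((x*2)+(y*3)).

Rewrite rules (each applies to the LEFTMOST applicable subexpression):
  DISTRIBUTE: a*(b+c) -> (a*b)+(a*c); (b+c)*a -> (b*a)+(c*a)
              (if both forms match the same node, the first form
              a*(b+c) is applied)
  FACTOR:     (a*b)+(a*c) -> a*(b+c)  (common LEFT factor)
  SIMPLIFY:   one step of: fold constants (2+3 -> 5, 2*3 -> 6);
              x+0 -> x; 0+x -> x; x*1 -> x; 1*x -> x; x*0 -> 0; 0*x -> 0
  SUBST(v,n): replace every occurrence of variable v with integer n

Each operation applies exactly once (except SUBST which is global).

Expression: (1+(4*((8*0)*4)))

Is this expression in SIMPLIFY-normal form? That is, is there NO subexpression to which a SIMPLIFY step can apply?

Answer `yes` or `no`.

Answer: no

Derivation:
Expression: (1+(4*((8*0)*4)))
Scanning for simplifiable subexpressions (pre-order)...
  at root: (1+(4*((8*0)*4))) (not simplifiable)
  at R: (4*((8*0)*4)) (not simplifiable)
  at RR: ((8*0)*4) (not simplifiable)
  at RRL: (8*0) (SIMPLIFIABLE)
Found simplifiable subexpr at path RRL: (8*0)
One SIMPLIFY step would give: (1+(4*(0*4)))
-> NOT in normal form.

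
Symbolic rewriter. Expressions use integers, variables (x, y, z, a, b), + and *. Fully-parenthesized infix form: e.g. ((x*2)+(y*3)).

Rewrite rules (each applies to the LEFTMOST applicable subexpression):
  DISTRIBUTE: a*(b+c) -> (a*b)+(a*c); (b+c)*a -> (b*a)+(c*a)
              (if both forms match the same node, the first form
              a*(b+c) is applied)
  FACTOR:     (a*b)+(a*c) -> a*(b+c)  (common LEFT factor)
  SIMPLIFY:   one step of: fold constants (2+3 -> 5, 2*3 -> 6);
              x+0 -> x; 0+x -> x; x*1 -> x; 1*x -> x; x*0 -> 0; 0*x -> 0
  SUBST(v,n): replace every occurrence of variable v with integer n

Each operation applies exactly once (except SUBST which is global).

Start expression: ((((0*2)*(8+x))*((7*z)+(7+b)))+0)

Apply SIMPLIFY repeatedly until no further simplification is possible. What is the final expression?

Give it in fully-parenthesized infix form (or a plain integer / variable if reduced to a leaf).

Answer: 0

Derivation:
Start: ((((0*2)*(8+x))*((7*z)+(7+b)))+0)
Step 1: at root: ((((0*2)*(8+x))*((7*z)+(7+b)))+0) -> (((0*2)*(8+x))*((7*z)+(7+b))); overall: ((((0*2)*(8+x))*((7*z)+(7+b)))+0) -> (((0*2)*(8+x))*((7*z)+(7+b)))
Step 2: at LL: (0*2) -> 0; overall: (((0*2)*(8+x))*((7*z)+(7+b))) -> ((0*(8+x))*((7*z)+(7+b)))
Step 3: at L: (0*(8+x)) -> 0; overall: ((0*(8+x))*((7*z)+(7+b))) -> (0*((7*z)+(7+b)))
Step 4: at root: (0*((7*z)+(7+b))) -> 0; overall: (0*((7*z)+(7+b))) -> 0
Fixed point: 0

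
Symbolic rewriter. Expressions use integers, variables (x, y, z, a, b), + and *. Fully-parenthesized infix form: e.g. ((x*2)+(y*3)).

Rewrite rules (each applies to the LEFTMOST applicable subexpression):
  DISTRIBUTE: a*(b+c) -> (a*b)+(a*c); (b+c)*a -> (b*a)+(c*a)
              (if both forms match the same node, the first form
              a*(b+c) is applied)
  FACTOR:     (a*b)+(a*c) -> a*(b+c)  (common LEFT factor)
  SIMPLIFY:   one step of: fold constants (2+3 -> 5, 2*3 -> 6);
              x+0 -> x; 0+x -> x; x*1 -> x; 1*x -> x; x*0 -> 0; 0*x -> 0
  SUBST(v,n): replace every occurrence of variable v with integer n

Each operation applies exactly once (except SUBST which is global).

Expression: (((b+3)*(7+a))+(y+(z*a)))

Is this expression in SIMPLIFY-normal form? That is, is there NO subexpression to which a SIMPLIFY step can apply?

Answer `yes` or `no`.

Expression: (((b+3)*(7+a))+(y+(z*a)))
Scanning for simplifiable subexpressions (pre-order)...
  at root: (((b+3)*(7+a))+(y+(z*a))) (not simplifiable)
  at L: ((b+3)*(7+a)) (not simplifiable)
  at LL: (b+3) (not simplifiable)
  at LR: (7+a) (not simplifiable)
  at R: (y+(z*a)) (not simplifiable)
  at RR: (z*a) (not simplifiable)
Result: no simplifiable subexpression found -> normal form.

Answer: yes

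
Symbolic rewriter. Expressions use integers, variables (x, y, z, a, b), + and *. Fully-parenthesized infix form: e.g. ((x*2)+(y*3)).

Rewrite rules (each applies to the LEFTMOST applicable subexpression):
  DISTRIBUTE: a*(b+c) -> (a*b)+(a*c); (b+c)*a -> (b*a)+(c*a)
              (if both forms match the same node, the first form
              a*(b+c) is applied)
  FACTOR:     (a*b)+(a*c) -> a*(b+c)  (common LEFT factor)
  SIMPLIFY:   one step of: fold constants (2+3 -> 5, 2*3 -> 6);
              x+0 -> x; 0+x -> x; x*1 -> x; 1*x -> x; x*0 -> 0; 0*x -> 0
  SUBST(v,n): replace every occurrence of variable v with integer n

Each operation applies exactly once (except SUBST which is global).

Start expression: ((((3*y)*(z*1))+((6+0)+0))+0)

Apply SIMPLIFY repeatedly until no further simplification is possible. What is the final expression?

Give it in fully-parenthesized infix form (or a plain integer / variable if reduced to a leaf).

Start: ((((3*y)*(z*1))+((6+0)+0))+0)
Step 1: at root: ((((3*y)*(z*1))+((6+0)+0))+0) -> (((3*y)*(z*1))+((6+0)+0)); overall: ((((3*y)*(z*1))+((6+0)+0))+0) -> (((3*y)*(z*1))+((6+0)+0))
Step 2: at LR: (z*1) -> z; overall: (((3*y)*(z*1))+((6+0)+0)) -> (((3*y)*z)+((6+0)+0))
Step 3: at R: ((6+0)+0) -> (6+0); overall: (((3*y)*z)+((6+0)+0)) -> (((3*y)*z)+(6+0))
Step 4: at R: (6+0) -> 6; overall: (((3*y)*z)+(6+0)) -> (((3*y)*z)+6)
Fixed point: (((3*y)*z)+6)

Answer: (((3*y)*z)+6)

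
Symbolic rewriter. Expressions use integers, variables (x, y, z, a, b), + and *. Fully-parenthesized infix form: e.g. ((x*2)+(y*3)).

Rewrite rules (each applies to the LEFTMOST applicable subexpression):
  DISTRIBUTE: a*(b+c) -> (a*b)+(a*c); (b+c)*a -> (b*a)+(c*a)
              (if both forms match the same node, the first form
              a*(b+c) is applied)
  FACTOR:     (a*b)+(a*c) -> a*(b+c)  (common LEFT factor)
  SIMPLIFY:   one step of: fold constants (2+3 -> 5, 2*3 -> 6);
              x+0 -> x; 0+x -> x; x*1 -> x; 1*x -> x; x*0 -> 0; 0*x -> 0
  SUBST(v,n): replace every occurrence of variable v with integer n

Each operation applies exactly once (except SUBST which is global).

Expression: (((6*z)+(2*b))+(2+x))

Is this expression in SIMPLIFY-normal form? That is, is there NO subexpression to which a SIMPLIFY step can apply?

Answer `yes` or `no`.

Answer: yes

Derivation:
Expression: (((6*z)+(2*b))+(2+x))
Scanning for simplifiable subexpressions (pre-order)...
  at root: (((6*z)+(2*b))+(2+x)) (not simplifiable)
  at L: ((6*z)+(2*b)) (not simplifiable)
  at LL: (6*z) (not simplifiable)
  at LR: (2*b) (not simplifiable)
  at R: (2+x) (not simplifiable)
Result: no simplifiable subexpression found -> normal form.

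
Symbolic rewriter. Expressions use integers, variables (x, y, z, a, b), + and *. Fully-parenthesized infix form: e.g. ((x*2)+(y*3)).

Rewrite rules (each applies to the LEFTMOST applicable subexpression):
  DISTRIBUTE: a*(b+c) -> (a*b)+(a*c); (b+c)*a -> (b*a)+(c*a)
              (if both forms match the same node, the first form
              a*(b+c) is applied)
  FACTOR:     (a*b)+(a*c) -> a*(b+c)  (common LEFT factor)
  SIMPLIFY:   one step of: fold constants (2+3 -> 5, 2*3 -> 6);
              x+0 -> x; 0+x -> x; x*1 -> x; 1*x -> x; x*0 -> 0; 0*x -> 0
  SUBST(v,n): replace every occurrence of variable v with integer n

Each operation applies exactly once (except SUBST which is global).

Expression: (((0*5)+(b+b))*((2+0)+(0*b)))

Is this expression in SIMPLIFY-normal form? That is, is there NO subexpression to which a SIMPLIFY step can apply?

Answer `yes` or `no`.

Answer: no

Derivation:
Expression: (((0*5)+(b+b))*((2+0)+(0*b)))
Scanning for simplifiable subexpressions (pre-order)...
  at root: (((0*5)+(b+b))*((2+0)+(0*b))) (not simplifiable)
  at L: ((0*5)+(b+b)) (not simplifiable)
  at LL: (0*5) (SIMPLIFIABLE)
  at LR: (b+b) (not simplifiable)
  at R: ((2+0)+(0*b)) (not simplifiable)
  at RL: (2+0) (SIMPLIFIABLE)
  at RR: (0*b) (SIMPLIFIABLE)
Found simplifiable subexpr at path LL: (0*5)
One SIMPLIFY step would give: ((0+(b+b))*((2+0)+(0*b)))
-> NOT in normal form.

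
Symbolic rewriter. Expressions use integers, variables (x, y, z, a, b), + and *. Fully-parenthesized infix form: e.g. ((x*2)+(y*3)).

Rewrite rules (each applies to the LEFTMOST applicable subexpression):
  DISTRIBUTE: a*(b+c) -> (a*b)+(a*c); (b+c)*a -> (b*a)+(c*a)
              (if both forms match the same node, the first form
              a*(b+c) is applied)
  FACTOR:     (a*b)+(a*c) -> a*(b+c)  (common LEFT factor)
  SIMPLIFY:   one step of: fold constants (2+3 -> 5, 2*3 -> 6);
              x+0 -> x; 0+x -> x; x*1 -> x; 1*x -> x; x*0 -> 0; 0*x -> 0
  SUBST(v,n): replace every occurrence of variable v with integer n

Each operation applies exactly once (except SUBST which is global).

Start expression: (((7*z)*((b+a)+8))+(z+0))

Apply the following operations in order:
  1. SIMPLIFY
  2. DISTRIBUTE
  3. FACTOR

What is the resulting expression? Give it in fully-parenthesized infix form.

Start: (((7*z)*((b+a)+8))+(z+0))
Apply SIMPLIFY at R (target: (z+0)): (((7*z)*((b+a)+8))+(z+0)) -> (((7*z)*((b+a)+8))+z)
Apply DISTRIBUTE at L (target: ((7*z)*((b+a)+8))): (((7*z)*((b+a)+8))+z) -> ((((7*z)*(b+a))+((7*z)*8))+z)
Apply FACTOR at L (target: (((7*z)*(b+a))+((7*z)*8))): ((((7*z)*(b+a))+((7*z)*8))+z) -> (((7*z)*((b+a)+8))+z)

Answer: (((7*z)*((b+a)+8))+z)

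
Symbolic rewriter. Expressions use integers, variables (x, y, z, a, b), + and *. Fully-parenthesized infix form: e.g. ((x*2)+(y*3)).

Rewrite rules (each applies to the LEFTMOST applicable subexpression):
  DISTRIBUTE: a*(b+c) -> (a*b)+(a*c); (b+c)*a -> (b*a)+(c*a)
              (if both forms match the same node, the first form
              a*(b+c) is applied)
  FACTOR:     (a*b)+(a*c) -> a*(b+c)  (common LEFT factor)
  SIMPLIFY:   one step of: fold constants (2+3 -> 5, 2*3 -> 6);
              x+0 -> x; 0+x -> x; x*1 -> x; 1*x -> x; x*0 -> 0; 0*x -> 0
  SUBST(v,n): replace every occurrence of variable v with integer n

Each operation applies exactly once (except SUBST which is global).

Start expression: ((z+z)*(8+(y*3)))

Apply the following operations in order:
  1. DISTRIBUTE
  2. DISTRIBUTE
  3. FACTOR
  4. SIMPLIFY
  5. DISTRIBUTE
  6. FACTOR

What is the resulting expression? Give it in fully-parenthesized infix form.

Start: ((z+z)*(8+(y*3)))
Apply DISTRIBUTE at root (target: ((z+z)*(8+(y*3)))): ((z+z)*(8+(y*3))) -> (((z+z)*8)+((z+z)*(y*3)))
Apply DISTRIBUTE at L (target: ((z+z)*8)): (((z+z)*8)+((z+z)*(y*3))) -> (((z*8)+(z*8))+((z+z)*(y*3)))
Apply FACTOR at L (target: ((z*8)+(z*8))): (((z*8)+(z*8))+((z+z)*(y*3))) -> ((z*(8+8))+((z+z)*(y*3)))
Apply SIMPLIFY at LR (target: (8+8)): ((z*(8+8))+((z+z)*(y*3))) -> ((z*16)+((z+z)*(y*3)))
Apply DISTRIBUTE at R (target: ((z+z)*(y*3))): ((z*16)+((z+z)*(y*3))) -> ((z*16)+((z*(y*3))+(z*(y*3))))
Apply FACTOR at R (target: ((z*(y*3))+(z*(y*3)))): ((z*16)+((z*(y*3))+(z*(y*3)))) -> ((z*16)+(z*((y*3)+(y*3))))

Answer: ((z*16)+(z*((y*3)+(y*3))))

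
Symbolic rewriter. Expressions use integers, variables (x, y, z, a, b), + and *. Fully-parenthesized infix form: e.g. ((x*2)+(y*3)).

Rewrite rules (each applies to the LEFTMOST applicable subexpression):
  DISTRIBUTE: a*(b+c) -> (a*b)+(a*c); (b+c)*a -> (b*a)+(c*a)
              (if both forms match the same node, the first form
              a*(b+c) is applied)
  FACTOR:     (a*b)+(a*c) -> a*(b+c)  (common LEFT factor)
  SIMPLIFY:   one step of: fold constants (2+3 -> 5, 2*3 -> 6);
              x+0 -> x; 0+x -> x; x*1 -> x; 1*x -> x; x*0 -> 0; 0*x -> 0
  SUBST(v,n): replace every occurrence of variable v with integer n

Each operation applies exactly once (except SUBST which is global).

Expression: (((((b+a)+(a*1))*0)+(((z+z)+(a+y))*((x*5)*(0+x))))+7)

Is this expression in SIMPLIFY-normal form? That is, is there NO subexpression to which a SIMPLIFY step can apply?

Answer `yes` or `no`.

Expression: (((((b+a)+(a*1))*0)+(((z+z)+(a+y))*((x*5)*(0+x))))+7)
Scanning for simplifiable subexpressions (pre-order)...
  at root: (((((b+a)+(a*1))*0)+(((z+z)+(a+y))*((x*5)*(0+x))))+7) (not simplifiable)
  at L: ((((b+a)+(a*1))*0)+(((z+z)+(a+y))*((x*5)*(0+x)))) (not simplifiable)
  at LL: (((b+a)+(a*1))*0) (SIMPLIFIABLE)
  at LLL: ((b+a)+(a*1)) (not simplifiable)
  at LLLL: (b+a) (not simplifiable)
  at LLLR: (a*1) (SIMPLIFIABLE)
  at LR: (((z+z)+(a+y))*((x*5)*(0+x))) (not simplifiable)
  at LRL: ((z+z)+(a+y)) (not simplifiable)
  at LRLL: (z+z) (not simplifiable)
  at LRLR: (a+y) (not simplifiable)
  at LRR: ((x*5)*(0+x)) (not simplifiable)
  at LRRL: (x*5) (not simplifiable)
  at LRRR: (0+x) (SIMPLIFIABLE)
Found simplifiable subexpr at path LL: (((b+a)+(a*1))*0)
One SIMPLIFY step would give: ((0+(((z+z)+(a+y))*((x*5)*(0+x))))+7)
-> NOT in normal form.

Answer: no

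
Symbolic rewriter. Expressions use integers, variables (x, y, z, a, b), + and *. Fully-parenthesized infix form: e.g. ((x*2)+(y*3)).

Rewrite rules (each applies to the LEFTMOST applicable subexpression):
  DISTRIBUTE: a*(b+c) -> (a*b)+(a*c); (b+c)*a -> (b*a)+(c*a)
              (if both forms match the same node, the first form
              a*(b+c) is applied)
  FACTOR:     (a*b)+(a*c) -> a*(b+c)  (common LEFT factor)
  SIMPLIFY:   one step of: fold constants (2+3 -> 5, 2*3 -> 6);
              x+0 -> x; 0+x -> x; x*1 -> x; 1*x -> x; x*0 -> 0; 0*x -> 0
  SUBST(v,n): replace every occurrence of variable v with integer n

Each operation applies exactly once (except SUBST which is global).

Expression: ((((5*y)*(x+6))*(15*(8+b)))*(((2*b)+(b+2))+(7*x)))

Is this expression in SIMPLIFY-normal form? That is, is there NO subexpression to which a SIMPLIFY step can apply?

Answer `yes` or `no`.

Answer: yes

Derivation:
Expression: ((((5*y)*(x+6))*(15*(8+b)))*(((2*b)+(b+2))+(7*x)))
Scanning for simplifiable subexpressions (pre-order)...
  at root: ((((5*y)*(x+6))*(15*(8+b)))*(((2*b)+(b+2))+(7*x))) (not simplifiable)
  at L: (((5*y)*(x+6))*(15*(8+b))) (not simplifiable)
  at LL: ((5*y)*(x+6)) (not simplifiable)
  at LLL: (5*y) (not simplifiable)
  at LLR: (x+6) (not simplifiable)
  at LR: (15*(8+b)) (not simplifiable)
  at LRR: (8+b) (not simplifiable)
  at R: (((2*b)+(b+2))+(7*x)) (not simplifiable)
  at RL: ((2*b)+(b+2)) (not simplifiable)
  at RLL: (2*b) (not simplifiable)
  at RLR: (b+2) (not simplifiable)
  at RR: (7*x) (not simplifiable)
Result: no simplifiable subexpression found -> normal form.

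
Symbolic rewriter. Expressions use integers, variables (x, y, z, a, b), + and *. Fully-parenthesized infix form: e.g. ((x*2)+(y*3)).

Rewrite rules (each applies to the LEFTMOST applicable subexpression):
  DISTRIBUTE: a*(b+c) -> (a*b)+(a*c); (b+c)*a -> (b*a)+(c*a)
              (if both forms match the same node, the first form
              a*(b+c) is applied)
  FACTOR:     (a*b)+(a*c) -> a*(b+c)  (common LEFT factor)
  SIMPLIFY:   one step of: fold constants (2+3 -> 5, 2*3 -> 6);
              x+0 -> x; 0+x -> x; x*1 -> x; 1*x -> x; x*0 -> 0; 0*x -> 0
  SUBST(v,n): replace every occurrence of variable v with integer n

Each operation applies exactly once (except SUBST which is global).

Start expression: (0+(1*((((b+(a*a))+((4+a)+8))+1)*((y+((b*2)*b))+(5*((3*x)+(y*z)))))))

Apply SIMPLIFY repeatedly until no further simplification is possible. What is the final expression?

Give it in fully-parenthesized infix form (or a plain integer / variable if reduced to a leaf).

Start: (0+(1*((((b+(a*a))+((4+a)+8))+1)*((y+((b*2)*b))+(5*((3*x)+(y*z)))))))
Step 1: at root: (0+(1*((((b+(a*a))+((4+a)+8))+1)*((y+((b*2)*b))+(5*((3*x)+(y*z))))))) -> (1*((((b+(a*a))+((4+a)+8))+1)*((y+((b*2)*b))+(5*((3*x)+(y*z)))))); overall: (0+(1*((((b+(a*a))+((4+a)+8))+1)*((y+((b*2)*b))+(5*((3*x)+(y*z))))))) -> (1*((((b+(a*a))+((4+a)+8))+1)*((y+((b*2)*b))+(5*((3*x)+(y*z))))))
Step 2: at root: (1*((((b+(a*a))+((4+a)+8))+1)*((y+((b*2)*b))+(5*((3*x)+(y*z)))))) -> ((((b+(a*a))+((4+a)+8))+1)*((y+((b*2)*b))+(5*((3*x)+(y*z))))); overall: (1*((((b+(a*a))+((4+a)+8))+1)*((y+((b*2)*b))+(5*((3*x)+(y*z)))))) -> ((((b+(a*a))+((4+a)+8))+1)*((y+((b*2)*b))+(5*((3*x)+(y*z)))))
Fixed point: ((((b+(a*a))+((4+a)+8))+1)*((y+((b*2)*b))+(5*((3*x)+(y*z)))))

Answer: ((((b+(a*a))+((4+a)+8))+1)*((y+((b*2)*b))+(5*((3*x)+(y*z)))))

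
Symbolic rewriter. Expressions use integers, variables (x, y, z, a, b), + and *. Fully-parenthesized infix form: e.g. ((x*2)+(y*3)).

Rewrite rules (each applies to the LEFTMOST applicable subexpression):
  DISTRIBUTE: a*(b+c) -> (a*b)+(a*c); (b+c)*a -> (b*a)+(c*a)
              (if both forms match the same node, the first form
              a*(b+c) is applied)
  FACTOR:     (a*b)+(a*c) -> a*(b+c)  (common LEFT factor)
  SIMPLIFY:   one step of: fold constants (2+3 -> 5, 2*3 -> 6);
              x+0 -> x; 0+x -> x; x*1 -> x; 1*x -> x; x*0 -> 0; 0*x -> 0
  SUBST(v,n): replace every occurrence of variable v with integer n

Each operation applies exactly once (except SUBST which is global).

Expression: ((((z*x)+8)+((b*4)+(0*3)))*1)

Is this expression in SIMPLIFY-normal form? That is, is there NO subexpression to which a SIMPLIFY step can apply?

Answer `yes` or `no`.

Expression: ((((z*x)+8)+((b*4)+(0*3)))*1)
Scanning for simplifiable subexpressions (pre-order)...
  at root: ((((z*x)+8)+((b*4)+(0*3)))*1) (SIMPLIFIABLE)
  at L: (((z*x)+8)+((b*4)+(0*3))) (not simplifiable)
  at LL: ((z*x)+8) (not simplifiable)
  at LLL: (z*x) (not simplifiable)
  at LR: ((b*4)+(0*3)) (not simplifiable)
  at LRL: (b*4) (not simplifiable)
  at LRR: (0*3) (SIMPLIFIABLE)
Found simplifiable subexpr at path root: ((((z*x)+8)+((b*4)+(0*3)))*1)
One SIMPLIFY step would give: (((z*x)+8)+((b*4)+(0*3)))
-> NOT in normal form.

Answer: no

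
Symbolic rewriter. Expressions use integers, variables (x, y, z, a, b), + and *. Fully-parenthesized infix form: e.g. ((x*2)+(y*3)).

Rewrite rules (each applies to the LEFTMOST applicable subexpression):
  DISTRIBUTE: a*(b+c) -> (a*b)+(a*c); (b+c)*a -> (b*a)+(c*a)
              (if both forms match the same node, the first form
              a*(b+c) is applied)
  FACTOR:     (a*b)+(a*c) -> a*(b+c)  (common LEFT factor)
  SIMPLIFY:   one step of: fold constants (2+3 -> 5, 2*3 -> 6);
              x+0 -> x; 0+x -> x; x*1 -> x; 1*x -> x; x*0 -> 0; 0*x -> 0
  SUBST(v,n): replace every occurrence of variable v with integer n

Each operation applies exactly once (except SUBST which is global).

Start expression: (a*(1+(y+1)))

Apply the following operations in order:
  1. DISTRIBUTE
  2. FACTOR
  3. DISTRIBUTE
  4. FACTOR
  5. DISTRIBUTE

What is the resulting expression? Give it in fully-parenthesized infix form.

Start: (a*(1+(y+1)))
Apply DISTRIBUTE at root (target: (a*(1+(y+1)))): (a*(1+(y+1))) -> ((a*1)+(a*(y+1)))
Apply FACTOR at root (target: ((a*1)+(a*(y+1)))): ((a*1)+(a*(y+1))) -> (a*(1+(y+1)))
Apply DISTRIBUTE at root (target: (a*(1+(y+1)))): (a*(1+(y+1))) -> ((a*1)+(a*(y+1)))
Apply FACTOR at root (target: ((a*1)+(a*(y+1)))): ((a*1)+(a*(y+1))) -> (a*(1+(y+1)))
Apply DISTRIBUTE at root (target: (a*(1+(y+1)))): (a*(1+(y+1))) -> ((a*1)+(a*(y+1)))

Answer: ((a*1)+(a*(y+1)))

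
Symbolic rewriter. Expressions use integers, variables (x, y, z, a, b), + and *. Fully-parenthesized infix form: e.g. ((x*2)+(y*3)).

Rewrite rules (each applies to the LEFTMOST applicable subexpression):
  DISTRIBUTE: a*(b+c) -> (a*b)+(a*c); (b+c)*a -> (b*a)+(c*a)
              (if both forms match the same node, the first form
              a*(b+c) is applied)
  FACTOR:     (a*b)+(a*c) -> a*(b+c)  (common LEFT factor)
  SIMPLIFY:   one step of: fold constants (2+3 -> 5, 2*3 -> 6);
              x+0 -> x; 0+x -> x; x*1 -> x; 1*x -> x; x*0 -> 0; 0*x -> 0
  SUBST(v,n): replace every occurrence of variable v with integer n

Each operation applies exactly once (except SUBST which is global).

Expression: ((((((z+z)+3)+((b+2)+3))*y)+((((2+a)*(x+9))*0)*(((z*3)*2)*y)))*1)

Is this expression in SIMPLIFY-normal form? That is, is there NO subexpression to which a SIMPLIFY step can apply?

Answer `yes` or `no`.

Answer: no

Derivation:
Expression: ((((((z+z)+3)+((b+2)+3))*y)+((((2+a)*(x+9))*0)*(((z*3)*2)*y)))*1)
Scanning for simplifiable subexpressions (pre-order)...
  at root: ((((((z+z)+3)+((b+2)+3))*y)+((((2+a)*(x+9))*0)*(((z*3)*2)*y)))*1) (SIMPLIFIABLE)
  at L: (((((z+z)+3)+((b+2)+3))*y)+((((2+a)*(x+9))*0)*(((z*3)*2)*y))) (not simplifiable)
  at LL: ((((z+z)+3)+((b+2)+3))*y) (not simplifiable)
  at LLL: (((z+z)+3)+((b+2)+3)) (not simplifiable)
  at LLLL: ((z+z)+3) (not simplifiable)
  at LLLLL: (z+z) (not simplifiable)
  at LLLR: ((b+2)+3) (not simplifiable)
  at LLLRL: (b+2) (not simplifiable)
  at LR: ((((2+a)*(x+9))*0)*(((z*3)*2)*y)) (not simplifiable)
  at LRL: (((2+a)*(x+9))*0) (SIMPLIFIABLE)
  at LRLL: ((2+a)*(x+9)) (not simplifiable)
  at LRLLL: (2+a) (not simplifiable)
  at LRLLR: (x+9) (not simplifiable)
  at LRR: (((z*3)*2)*y) (not simplifiable)
  at LRRL: ((z*3)*2) (not simplifiable)
  at LRRLL: (z*3) (not simplifiable)
Found simplifiable subexpr at path root: ((((((z+z)+3)+((b+2)+3))*y)+((((2+a)*(x+9))*0)*(((z*3)*2)*y)))*1)
One SIMPLIFY step would give: (((((z+z)+3)+((b+2)+3))*y)+((((2+a)*(x+9))*0)*(((z*3)*2)*y)))
-> NOT in normal form.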